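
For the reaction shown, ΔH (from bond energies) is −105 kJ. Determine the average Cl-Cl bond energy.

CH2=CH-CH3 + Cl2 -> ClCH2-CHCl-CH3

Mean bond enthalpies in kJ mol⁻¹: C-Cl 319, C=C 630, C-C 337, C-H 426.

D(Cl-Cl) ≈ 240 kJ/mol

Let D be the Cl-Cl bond energy.
Σ(broken) = 1×337 + 6×426 + 1×630 + 1×D = 3523 + D
Σ(formed) = 2×337 + 2×319 + 6×426 = 3868
ΔH = Σ(broken) − Σ(formed) = (3523 + D) − (3868) = −345 + D
Setting this equal to −105 kJ gives D = 240 kJ/mol.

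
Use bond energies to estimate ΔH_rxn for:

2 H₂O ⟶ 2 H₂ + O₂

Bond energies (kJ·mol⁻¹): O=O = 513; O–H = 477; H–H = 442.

ΔH ≈ +511 kJ

Bonds broken (reactants):
  O–H: 4 × 477 = 1908
  Σ(broken) = 1908 kJ
Bonds formed (products):
  H–H: 2 × 442 = 884
  O=O: 1 × 513 = 513
  Σ(formed) = 1397 kJ
ΔH = Σ(broken) − Σ(formed) = 1908 − 1397 = +511 kJ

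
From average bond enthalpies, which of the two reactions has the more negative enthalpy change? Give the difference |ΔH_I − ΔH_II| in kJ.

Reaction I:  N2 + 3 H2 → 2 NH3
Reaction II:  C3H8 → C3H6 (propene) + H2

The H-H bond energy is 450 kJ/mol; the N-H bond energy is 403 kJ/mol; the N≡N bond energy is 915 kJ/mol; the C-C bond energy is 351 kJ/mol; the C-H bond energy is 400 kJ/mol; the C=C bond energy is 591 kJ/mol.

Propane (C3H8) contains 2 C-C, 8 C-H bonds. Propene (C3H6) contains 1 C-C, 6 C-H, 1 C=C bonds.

Reaction I, by 263 kJ

Reaction I:
  Bonds broken (reactants):
    H-H: 3 × 450 = 1350
    N≡N: 1 × 915 = 915
    Σ(broken) = 2265 kJ
  Bonds formed (products):
    N-H: 6 × 403 = 2418
    Σ(formed) = 2418 kJ
  ΔH_I = 2265 − 2418 = −153 kJ
Reaction II:
  Bonds broken (reactants):
    C-C: 2 × 351 = 702
    C-H: 8 × 400 = 3200
    Σ(broken) = 3902 kJ
  Bonds formed (products):
    C-C: 1 × 351 = 351
    C-H: 6 × 400 = 2400
    C=C: 1 × 591 = 591
    H-H: 1 × 450 = 450
    Σ(formed) = 3792 kJ
  ΔH_II = 3902 − 3792 = +110 kJ
ΔH_I − ΔH_II = −263 kJ, so reaction I has the more negative ΔH; |ΔH_I − ΔH_II| = 263 kJ.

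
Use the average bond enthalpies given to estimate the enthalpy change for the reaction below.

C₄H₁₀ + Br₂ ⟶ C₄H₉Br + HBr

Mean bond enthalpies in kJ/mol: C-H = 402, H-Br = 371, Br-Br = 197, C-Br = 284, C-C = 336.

ΔH ≈ −56 kJ

Bonds broken (reactants):
  Br-Br: 1 × 197 = 197
  C-C: 3 × 336 = 1008
  C-H: 10 × 402 = 4020
  Σ(broken) = 5225 kJ
Bonds formed (products):
  C-Br: 1 × 284 = 284
  C-C: 3 × 336 = 1008
  C-H: 9 × 402 = 3618
  H-Br: 1 × 371 = 371
  Σ(formed) = 5281 kJ
ΔH = Σ(broken) − Σ(formed) = 5225 − 5281 = −56 kJ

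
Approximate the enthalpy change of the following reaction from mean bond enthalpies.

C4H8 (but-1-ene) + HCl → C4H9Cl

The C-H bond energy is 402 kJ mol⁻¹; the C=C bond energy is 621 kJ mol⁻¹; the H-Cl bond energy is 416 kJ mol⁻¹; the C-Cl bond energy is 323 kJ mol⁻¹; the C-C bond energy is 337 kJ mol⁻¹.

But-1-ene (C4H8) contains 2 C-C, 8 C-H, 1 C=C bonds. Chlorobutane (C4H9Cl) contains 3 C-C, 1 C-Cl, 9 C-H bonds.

ΔH ≈ −25 kJ

Bonds broken (reactants):
  C-C: 2 × 337 = 674
  C-H: 8 × 402 = 3216
  C=C: 1 × 621 = 621
  H-Cl: 1 × 416 = 416
  Σ(broken) = 4927 kJ
Bonds formed (products):
  C-C: 3 × 337 = 1011
  C-Cl: 1 × 323 = 323
  C-H: 9 × 402 = 3618
  Σ(formed) = 4952 kJ
ΔH = Σ(broken) − Σ(formed) = 4927 − 4952 = −25 kJ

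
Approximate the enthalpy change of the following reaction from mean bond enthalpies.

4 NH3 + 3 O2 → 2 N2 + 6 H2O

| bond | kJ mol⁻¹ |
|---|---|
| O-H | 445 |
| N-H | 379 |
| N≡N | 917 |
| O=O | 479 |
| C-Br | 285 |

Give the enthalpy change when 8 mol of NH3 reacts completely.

Bonds broken (reactants):
  N-H: 12 × 379 = 4548
  O=O: 3 × 479 = 1437
  Σ(broken) = 5985 kJ
Bonds formed (products):
  N≡N: 2 × 917 = 1834
  O-H: 12 × 445 = 5340
  Σ(formed) = 7174 kJ
ΔH = Σ(broken) − Σ(formed) = 5985 − 7174 = −1189 kJ
For 2× the reaction as written: 2 × (−1189) = −2378 kJ

ΔH = −2378 kJ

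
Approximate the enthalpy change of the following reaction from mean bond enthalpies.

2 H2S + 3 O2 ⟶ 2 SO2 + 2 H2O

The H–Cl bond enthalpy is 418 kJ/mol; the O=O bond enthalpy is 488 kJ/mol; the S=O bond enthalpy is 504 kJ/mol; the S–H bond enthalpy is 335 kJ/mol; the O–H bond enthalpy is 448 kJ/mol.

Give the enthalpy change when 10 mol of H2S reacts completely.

Bonds broken (reactants):
  O=O: 3 × 488 = 1464
  S–H: 4 × 335 = 1340
  Σ(broken) = 2804 kJ
Bonds formed (products):
  O–H: 4 × 448 = 1792
  S=O: 4 × 504 = 2016
  Σ(formed) = 3808 kJ
ΔH = Σ(broken) − Σ(formed) = 2804 − 3808 = −1004 kJ
For 5× the reaction as written: 5 × (−1004) = −5020 kJ

ΔH = −5020 kJ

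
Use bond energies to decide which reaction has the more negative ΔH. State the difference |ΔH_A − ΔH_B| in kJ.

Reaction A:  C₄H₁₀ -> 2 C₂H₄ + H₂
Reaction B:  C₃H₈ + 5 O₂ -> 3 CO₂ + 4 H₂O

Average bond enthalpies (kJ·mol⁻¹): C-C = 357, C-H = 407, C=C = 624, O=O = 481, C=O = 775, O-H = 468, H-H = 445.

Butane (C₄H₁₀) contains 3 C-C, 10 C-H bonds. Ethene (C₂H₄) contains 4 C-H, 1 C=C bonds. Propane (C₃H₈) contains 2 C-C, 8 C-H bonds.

Reaction A:
  Bonds broken (reactants):
    C-C: 3 × 357 = 1071
    C-H: 10 × 407 = 4070
    Σ(broken) = 5141 kJ
  Bonds formed (products):
    C-H: 8 × 407 = 3256
    C=C: 2 × 624 = 1248
    H-H: 1 × 445 = 445
    Σ(formed) = 4949 kJ
  ΔH_A = 5141 − 4949 = +192 kJ
Reaction B:
  Bonds broken (reactants):
    C-C: 2 × 357 = 714
    C-H: 8 × 407 = 3256
    O=O: 5 × 481 = 2405
    Σ(broken) = 6375 kJ
  Bonds formed (products):
    C=O: 6 × 775 = 4650
    O-H: 8 × 468 = 3744
    Σ(formed) = 8394 kJ
  ΔH_B = 6375 − 8394 = −2019 kJ
ΔH_A − ΔH_B = +2211 kJ, so reaction B has the more negative ΔH; |ΔH_A − ΔH_B| = 2211 kJ.

Reaction B, by 2211 kJ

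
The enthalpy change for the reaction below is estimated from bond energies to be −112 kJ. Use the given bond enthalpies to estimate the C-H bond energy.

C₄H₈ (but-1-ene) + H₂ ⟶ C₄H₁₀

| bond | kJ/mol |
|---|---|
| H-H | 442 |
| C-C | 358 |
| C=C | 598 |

D(C-H) ≈ 397 kJ/mol

Let D be the C-H bond energy.
Σ(broken) = 2×358 + 8×D + 1×598 + 1×442 = 1756 + 8D
Σ(formed) = 3×358 + 10×D = 1074 + 10D
ΔH = Σ(broken) − Σ(formed) = (1756 + 8D) − (1074 + 10D) = +682 − 2D
Setting this equal to −112 kJ gives 2D = 794, so D = 397 kJ/mol.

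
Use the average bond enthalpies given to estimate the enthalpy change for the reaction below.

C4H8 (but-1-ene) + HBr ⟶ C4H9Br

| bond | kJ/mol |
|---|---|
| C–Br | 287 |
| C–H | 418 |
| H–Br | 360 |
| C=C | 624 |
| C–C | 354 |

Bonds broken (reactants):
  C–C: 2 × 354 = 708
  C–H: 8 × 418 = 3344
  C=C: 1 × 624 = 624
  H–Br: 1 × 360 = 360
  Σ(broken) = 5036 kJ
Bonds formed (products):
  C–Br: 1 × 287 = 287
  C–C: 3 × 354 = 1062
  C–H: 9 × 418 = 3762
  Σ(formed) = 5111 kJ
ΔH = Σ(broken) − Σ(formed) = 5036 − 5111 = −75 kJ

ΔH ≈ −75 kJ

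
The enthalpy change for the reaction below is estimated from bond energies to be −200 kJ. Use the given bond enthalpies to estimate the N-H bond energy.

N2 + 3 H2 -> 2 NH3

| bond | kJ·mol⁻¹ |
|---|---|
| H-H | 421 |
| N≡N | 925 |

D(N-H) ≈ 398 kJ/mol

Let D be the N-H bond energy.
Σ(broken) = 3×421 + 1×925 = 2188
Σ(formed) = 6×D = 6D
ΔH = Σ(broken) − Σ(formed) = (2188) − (6D) = +2188 − 6D
Setting this equal to −200 kJ gives 6D = 2388, so D = 398 kJ/mol.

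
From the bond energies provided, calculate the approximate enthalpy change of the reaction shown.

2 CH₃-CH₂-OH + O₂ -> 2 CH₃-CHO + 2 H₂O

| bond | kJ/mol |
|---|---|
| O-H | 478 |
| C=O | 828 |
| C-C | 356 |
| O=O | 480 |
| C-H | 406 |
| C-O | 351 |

Bonds broken (reactants):
  C-C: 2 × 356 = 712
  C-H: 10 × 406 = 4060
  C-O: 2 × 351 = 702
  O-H: 2 × 478 = 956
  O=O: 1 × 480 = 480
  Σ(broken) = 6910 kJ
Bonds formed (products):
  C-C: 2 × 356 = 712
  C-H: 8 × 406 = 3248
  C=O: 2 × 828 = 1656
  O-H: 4 × 478 = 1912
  Σ(formed) = 7528 kJ
ΔH = Σ(broken) − Σ(formed) = 6910 − 7528 = −618 kJ

ΔH ≈ −618 kJ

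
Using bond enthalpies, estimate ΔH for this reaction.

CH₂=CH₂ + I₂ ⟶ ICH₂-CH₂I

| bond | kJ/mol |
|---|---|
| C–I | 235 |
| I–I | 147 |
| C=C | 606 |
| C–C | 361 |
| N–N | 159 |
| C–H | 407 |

Bonds broken (reactants):
  C–H: 4 × 407 = 1628
  C=C: 1 × 606 = 606
  I–I: 1 × 147 = 147
  Σ(broken) = 2381 kJ
Bonds formed (products):
  C–C: 1 × 361 = 361
  C–H: 4 × 407 = 1628
  C–I: 2 × 235 = 470
  Σ(formed) = 2459 kJ
ΔH = Σ(broken) − Σ(formed) = 2381 − 2459 = −78 kJ

ΔH ≈ −78 kJ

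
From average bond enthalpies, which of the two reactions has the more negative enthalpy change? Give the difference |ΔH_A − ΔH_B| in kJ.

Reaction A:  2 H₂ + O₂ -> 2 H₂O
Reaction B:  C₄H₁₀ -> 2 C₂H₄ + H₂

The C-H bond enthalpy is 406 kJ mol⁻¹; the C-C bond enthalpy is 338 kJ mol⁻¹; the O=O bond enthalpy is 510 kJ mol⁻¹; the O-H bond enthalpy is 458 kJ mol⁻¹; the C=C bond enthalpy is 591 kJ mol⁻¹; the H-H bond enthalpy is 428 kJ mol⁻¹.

Reaction A, by 682 kJ

Reaction A:
  Bonds broken (reactants):
    H-H: 2 × 428 = 856
    O=O: 1 × 510 = 510
    Σ(broken) = 1366 kJ
  Bonds formed (products):
    O-H: 4 × 458 = 1832
    Σ(formed) = 1832 kJ
  ΔH_A = 1366 − 1832 = −466 kJ
Reaction B:
  Bonds broken (reactants):
    C-C: 3 × 338 = 1014
    C-H: 10 × 406 = 4060
    Σ(broken) = 5074 kJ
  Bonds formed (products):
    C-H: 8 × 406 = 3248
    C=C: 2 × 591 = 1182
    H-H: 1 × 428 = 428
    Σ(formed) = 4858 kJ
  ΔH_B = 5074 − 4858 = +216 kJ
ΔH_A − ΔH_B = −682 kJ, so reaction A has the more negative ΔH; |ΔH_A − ΔH_B| = 682 kJ.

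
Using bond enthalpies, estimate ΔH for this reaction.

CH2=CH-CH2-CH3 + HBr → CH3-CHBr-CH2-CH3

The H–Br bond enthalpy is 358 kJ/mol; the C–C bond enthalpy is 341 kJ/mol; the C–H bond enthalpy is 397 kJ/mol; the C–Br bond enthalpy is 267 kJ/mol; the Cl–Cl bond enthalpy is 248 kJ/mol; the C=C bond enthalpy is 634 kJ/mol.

Bonds broken (reactants):
  C–C: 2 × 341 = 682
  C–H: 8 × 397 = 3176
  C=C: 1 × 634 = 634
  H–Br: 1 × 358 = 358
  Σ(broken) = 4850 kJ
Bonds formed (products):
  C–Br: 1 × 267 = 267
  C–C: 3 × 341 = 1023
  C–H: 9 × 397 = 3573
  Σ(formed) = 4863 kJ
ΔH = Σ(broken) − Σ(formed) = 4850 − 4863 = −13 kJ

ΔH ≈ −13 kJ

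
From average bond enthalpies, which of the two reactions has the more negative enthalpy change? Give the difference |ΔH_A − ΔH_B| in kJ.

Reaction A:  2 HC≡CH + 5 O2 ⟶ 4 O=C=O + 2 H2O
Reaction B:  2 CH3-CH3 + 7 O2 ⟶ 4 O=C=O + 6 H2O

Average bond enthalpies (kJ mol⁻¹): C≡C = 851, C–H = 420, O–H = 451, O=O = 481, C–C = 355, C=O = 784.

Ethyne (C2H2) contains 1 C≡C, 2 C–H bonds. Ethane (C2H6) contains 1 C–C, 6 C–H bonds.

Reaction A:
  Bonds broken (reactants):
    C≡C: 2 × 851 = 1702
    C–H: 4 × 420 = 1680
    O=O: 5 × 481 = 2405
    Σ(broken) = 5787 kJ
  Bonds formed (products):
    C=O: 8 × 784 = 6272
    O–H: 4 × 451 = 1804
    Σ(formed) = 8076 kJ
  ΔH_A = 5787 − 8076 = −2289 kJ
Reaction B:
  Bonds broken (reactants):
    C–C: 2 × 355 = 710
    C–H: 12 × 420 = 5040
    O=O: 7 × 481 = 3367
    Σ(broken) = 9117 kJ
  Bonds formed (products):
    C=O: 8 × 784 = 6272
    O–H: 12 × 451 = 5412
    Σ(formed) = 11684 kJ
  ΔH_B = 9117 − 11684 = −2567 kJ
ΔH_A − ΔH_B = +278 kJ, so reaction B has the more negative ΔH; |ΔH_A − ΔH_B| = 278 kJ.

Reaction B, by 278 kJ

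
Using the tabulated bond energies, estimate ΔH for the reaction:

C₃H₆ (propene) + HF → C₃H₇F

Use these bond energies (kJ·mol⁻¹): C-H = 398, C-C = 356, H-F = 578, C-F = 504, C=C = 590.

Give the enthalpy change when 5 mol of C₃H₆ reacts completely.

ΔH = −450 kJ

Bonds broken (reactants):
  C-C: 1 × 356 = 356
  C-H: 6 × 398 = 2388
  C=C: 1 × 590 = 590
  H-F: 1 × 578 = 578
  Σ(broken) = 3912 kJ
Bonds formed (products):
  C-C: 2 × 356 = 712
  C-F: 1 × 504 = 504
  C-H: 7 × 398 = 2786
  Σ(formed) = 4002 kJ
ΔH = Σ(broken) − Σ(formed) = 3912 − 4002 = −90 kJ
For 5× the reaction as written: 5 × (−90) = −450 kJ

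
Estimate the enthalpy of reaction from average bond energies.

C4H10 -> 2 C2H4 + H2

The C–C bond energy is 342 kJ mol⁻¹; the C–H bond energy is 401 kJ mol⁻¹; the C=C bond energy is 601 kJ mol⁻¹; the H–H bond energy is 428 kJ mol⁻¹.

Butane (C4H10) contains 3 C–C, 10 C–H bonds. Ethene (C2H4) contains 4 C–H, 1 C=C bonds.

ΔH ≈ +198 kJ

Bonds broken (reactants):
  C–C: 3 × 342 = 1026
  C–H: 10 × 401 = 4010
  Σ(broken) = 5036 kJ
Bonds formed (products):
  C–H: 8 × 401 = 3208
  C=C: 2 × 601 = 1202
  H–H: 1 × 428 = 428
  Σ(formed) = 4838 kJ
ΔH = Σ(broken) − Σ(formed) = 5036 − 4838 = +198 kJ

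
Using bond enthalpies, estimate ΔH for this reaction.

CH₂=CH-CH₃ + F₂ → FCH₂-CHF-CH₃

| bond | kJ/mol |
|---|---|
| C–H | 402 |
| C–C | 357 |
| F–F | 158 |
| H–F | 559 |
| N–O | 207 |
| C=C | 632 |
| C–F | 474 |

Bonds broken (reactants):
  C–C: 1 × 357 = 357
  C–H: 6 × 402 = 2412
  C=C: 1 × 632 = 632
  F–F: 1 × 158 = 158
  Σ(broken) = 3559 kJ
Bonds formed (products):
  C–C: 2 × 357 = 714
  C–F: 2 × 474 = 948
  C–H: 6 × 402 = 2412
  Σ(formed) = 4074 kJ
ΔH = Σ(broken) − Σ(formed) = 3559 − 4074 = −515 kJ

ΔH ≈ −515 kJ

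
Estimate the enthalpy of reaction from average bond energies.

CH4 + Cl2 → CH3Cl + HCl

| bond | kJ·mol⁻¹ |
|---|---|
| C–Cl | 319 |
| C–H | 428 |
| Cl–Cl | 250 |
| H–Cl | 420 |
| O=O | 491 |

ΔH ≈ −61 kJ

Bonds broken (reactants):
  C–H: 4 × 428 = 1712
  Cl–Cl: 1 × 250 = 250
  Σ(broken) = 1962 kJ
Bonds formed (products):
  C–Cl: 1 × 319 = 319
  C–H: 3 × 428 = 1284
  H–Cl: 1 × 420 = 420
  Σ(formed) = 2023 kJ
ΔH = Σ(broken) − Σ(formed) = 1962 − 2023 = −61 kJ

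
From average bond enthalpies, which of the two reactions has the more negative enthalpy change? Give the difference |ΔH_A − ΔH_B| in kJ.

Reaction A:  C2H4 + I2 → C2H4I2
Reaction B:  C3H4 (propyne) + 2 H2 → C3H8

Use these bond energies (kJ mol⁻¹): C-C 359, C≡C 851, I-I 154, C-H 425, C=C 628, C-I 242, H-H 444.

Reaction B, by 259 kJ

Reaction A:
  Bonds broken (reactants):
    C-H: 4 × 425 = 1700
    C=C: 1 × 628 = 628
    I-I: 1 × 154 = 154
    Σ(broken) = 2482 kJ
  Bonds formed (products):
    C-C: 1 × 359 = 359
    C-H: 4 × 425 = 1700
    C-I: 2 × 242 = 484
    Σ(formed) = 2543 kJ
  ΔH_A = 2482 − 2543 = −61 kJ
Reaction B:
  Bonds broken (reactants):
    C≡C: 1 × 851 = 851
    C-C: 1 × 359 = 359
    C-H: 4 × 425 = 1700
    H-H: 2 × 444 = 888
    Σ(broken) = 3798 kJ
  Bonds formed (products):
    C-C: 2 × 359 = 718
    C-H: 8 × 425 = 3400
    Σ(formed) = 4118 kJ
  ΔH_B = 3798 − 4118 = −320 kJ
ΔH_A − ΔH_B = +259 kJ, so reaction B has the more negative ΔH; |ΔH_A − ΔH_B| = 259 kJ.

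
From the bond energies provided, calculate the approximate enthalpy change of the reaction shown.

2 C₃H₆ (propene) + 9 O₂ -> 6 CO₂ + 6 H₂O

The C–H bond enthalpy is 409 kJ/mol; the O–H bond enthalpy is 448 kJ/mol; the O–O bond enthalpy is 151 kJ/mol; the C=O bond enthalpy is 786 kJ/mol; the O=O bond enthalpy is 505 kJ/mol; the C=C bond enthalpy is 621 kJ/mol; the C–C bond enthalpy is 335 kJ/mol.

ΔH ≈ −3443 kJ

Bonds broken (reactants):
  C–C: 2 × 335 = 670
  C–H: 12 × 409 = 4908
  C=C: 2 × 621 = 1242
  O=O: 9 × 505 = 4545
  Σ(broken) = 11365 kJ
Bonds formed (products):
  C=O: 12 × 786 = 9432
  O–H: 12 × 448 = 5376
  Σ(formed) = 14808 kJ
ΔH = Σ(broken) − Σ(formed) = 11365 − 14808 = −3443 kJ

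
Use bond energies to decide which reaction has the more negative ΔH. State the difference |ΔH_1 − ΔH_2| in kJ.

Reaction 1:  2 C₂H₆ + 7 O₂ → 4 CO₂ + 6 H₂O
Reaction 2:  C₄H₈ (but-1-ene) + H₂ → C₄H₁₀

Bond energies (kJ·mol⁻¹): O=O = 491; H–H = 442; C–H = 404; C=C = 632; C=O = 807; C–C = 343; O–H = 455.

Reaction 1:
  Bonds broken (reactants):
    C–C: 2 × 343 = 686
    C–H: 12 × 404 = 4848
    O=O: 7 × 491 = 3437
    Σ(broken) = 8971 kJ
  Bonds formed (products):
    C=O: 8 × 807 = 6456
    O–H: 12 × 455 = 5460
    Σ(formed) = 11916 kJ
  ΔH_1 = 8971 − 11916 = −2945 kJ
Reaction 2:
  Bonds broken (reactants):
    C–C: 2 × 343 = 686
    C–H: 8 × 404 = 3232
    C=C: 1 × 632 = 632
    H–H: 1 × 442 = 442
    Σ(broken) = 4992 kJ
  Bonds formed (products):
    C–C: 3 × 343 = 1029
    C–H: 10 × 404 = 4040
    Σ(formed) = 5069 kJ
  ΔH_2 = 4992 − 5069 = −77 kJ
ΔH_1 − ΔH_2 = −2868 kJ, so reaction 1 has the more negative ΔH; |ΔH_1 − ΔH_2| = 2868 kJ.

Reaction 1, by 2868 kJ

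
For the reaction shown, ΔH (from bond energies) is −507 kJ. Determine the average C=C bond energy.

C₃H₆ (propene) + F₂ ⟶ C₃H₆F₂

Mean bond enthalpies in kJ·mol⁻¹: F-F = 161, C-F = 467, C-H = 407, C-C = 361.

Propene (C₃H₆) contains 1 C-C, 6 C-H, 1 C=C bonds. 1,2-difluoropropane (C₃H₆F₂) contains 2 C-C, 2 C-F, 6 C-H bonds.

Let D be the C=C bond energy.
Σ(broken) = 1×361 + 6×407 + 1×D + 1×161 = 2964 + D
Σ(formed) = 2×361 + 2×467 + 6×407 = 4098
ΔH = Σ(broken) − Σ(formed) = (2964 + D) − (4098) = −1134 + D
Setting this equal to −507 kJ gives D = 627 kJ/mol.

D(C=C) ≈ 627 kJ/mol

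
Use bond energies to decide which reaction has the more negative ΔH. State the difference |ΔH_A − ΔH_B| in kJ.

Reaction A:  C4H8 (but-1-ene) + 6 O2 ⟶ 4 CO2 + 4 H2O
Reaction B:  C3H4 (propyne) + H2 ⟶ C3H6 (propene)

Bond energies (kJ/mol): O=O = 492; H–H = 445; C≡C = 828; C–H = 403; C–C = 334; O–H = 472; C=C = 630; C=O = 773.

Reaction A:
  Bonds broken (reactants):
    C–C: 2 × 334 = 668
    C–H: 8 × 403 = 3224
    C=C: 1 × 630 = 630
    O=O: 6 × 492 = 2952
    Σ(broken) = 7474 kJ
  Bonds formed (products):
    C=O: 8 × 773 = 6184
    O–H: 8 × 472 = 3776
    Σ(formed) = 9960 kJ
  ΔH_A = 7474 − 9960 = −2486 kJ
Reaction B:
  Bonds broken (reactants):
    C≡C: 1 × 828 = 828
    C–C: 1 × 334 = 334
    C–H: 4 × 403 = 1612
    H–H: 1 × 445 = 445
    Σ(broken) = 3219 kJ
  Bonds formed (products):
    C–C: 1 × 334 = 334
    C–H: 6 × 403 = 2418
    C=C: 1 × 630 = 630
    Σ(formed) = 3382 kJ
  ΔH_B = 3219 − 3382 = −163 kJ
ΔH_A − ΔH_B = −2323 kJ, so reaction A has the more negative ΔH; |ΔH_A − ΔH_B| = 2323 kJ.

Reaction A, by 2323 kJ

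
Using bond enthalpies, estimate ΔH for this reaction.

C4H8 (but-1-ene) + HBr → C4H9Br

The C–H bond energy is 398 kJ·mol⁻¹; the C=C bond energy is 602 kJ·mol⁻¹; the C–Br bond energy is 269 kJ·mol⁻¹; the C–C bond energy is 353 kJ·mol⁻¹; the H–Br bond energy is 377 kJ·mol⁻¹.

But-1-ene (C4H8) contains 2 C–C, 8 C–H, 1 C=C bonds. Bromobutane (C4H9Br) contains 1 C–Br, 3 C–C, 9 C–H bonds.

ΔH ≈ −41 kJ

Bonds broken (reactants):
  C–C: 2 × 353 = 706
  C–H: 8 × 398 = 3184
  C=C: 1 × 602 = 602
  H–Br: 1 × 377 = 377
  Σ(broken) = 4869 kJ
Bonds formed (products):
  C–Br: 1 × 269 = 269
  C–C: 3 × 353 = 1059
  C–H: 9 × 398 = 3582
  Σ(formed) = 4910 kJ
ΔH = Σ(broken) − Σ(formed) = 4869 − 4910 = −41 kJ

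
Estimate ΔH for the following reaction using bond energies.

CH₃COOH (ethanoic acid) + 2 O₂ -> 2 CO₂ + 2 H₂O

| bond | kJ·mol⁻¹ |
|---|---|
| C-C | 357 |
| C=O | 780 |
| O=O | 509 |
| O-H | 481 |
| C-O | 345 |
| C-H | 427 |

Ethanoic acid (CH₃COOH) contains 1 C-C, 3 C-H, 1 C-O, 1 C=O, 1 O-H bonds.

ΔH ≈ −782 kJ

Bonds broken (reactants):
  C-C: 1 × 357 = 357
  C-H: 3 × 427 = 1281
  C-O: 1 × 345 = 345
  C=O: 1 × 780 = 780
  O-H: 1 × 481 = 481
  O=O: 2 × 509 = 1018
  Σ(broken) = 4262 kJ
Bonds formed (products):
  C=O: 4 × 780 = 3120
  O-H: 4 × 481 = 1924
  Σ(formed) = 5044 kJ
ΔH = Σ(broken) − Σ(formed) = 4262 − 5044 = −782 kJ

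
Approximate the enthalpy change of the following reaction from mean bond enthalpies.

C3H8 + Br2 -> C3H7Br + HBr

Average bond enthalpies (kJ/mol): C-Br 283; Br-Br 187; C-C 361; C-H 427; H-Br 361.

Bonds broken (reactants):
  Br-Br: 1 × 187 = 187
  C-C: 2 × 361 = 722
  C-H: 8 × 427 = 3416
  Σ(broken) = 4325 kJ
Bonds formed (products):
  C-Br: 1 × 283 = 283
  C-C: 2 × 361 = 722
  C-H: 7 × 427 = 2989
  H-Br: 1 × 361 = 361
  Σ(formed) = 4355 kJ
ΔH = Σ(broken) − Σ(formed) = 4325 − 4355 = −30 kJ

ΔH ≈ −30 kJ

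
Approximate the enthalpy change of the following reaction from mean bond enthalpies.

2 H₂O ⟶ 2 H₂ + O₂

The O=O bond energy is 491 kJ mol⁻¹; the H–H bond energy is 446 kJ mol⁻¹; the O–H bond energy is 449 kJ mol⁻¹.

ΔH ≈ +413 kJ

Bonds broken (reactants):
  O–H: 4 × 449 = 1796
  Σ(broken) = 1796 kJ
Bonds formed (products):
  H–H: 2 × 446 = 892
  O=O: 1 × 491 = 491
  Σ(formed) = 1383 kJ
ΔH = Σ(broken) − Σ(formed) = 1796 − 1383 = +413 kJ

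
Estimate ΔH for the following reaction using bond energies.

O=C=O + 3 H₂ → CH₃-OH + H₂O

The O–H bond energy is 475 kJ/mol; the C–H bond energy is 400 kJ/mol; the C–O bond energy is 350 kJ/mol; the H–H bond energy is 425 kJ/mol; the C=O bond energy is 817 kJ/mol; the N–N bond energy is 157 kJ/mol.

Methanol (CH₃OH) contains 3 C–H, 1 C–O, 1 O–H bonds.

Bonds broken (reactants):
  C=O: 2 × 817 = 1634
  H–H: 3 × 425 = 1275
  Σ(broken) = 2909 kJ
Bonds formed (products):
  C–H: 3 × 400 = 1200
  C–O: 1 × 350 = 350
  O–H: 3 × 475 = 1425
  Σ(formed) = 2975 kJ
ΔH = Σ(broken) − Σ(formed) = 2909 − 2975 = −66 kJ

ΔH ≈ −66 kJ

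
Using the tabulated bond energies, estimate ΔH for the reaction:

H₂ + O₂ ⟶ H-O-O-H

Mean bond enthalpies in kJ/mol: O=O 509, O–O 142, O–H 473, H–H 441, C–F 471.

ΔH ≈ −138 kJ

Bonds broken (reactants):
  H–H: 1 × 441 = 441
  O=O: 1 × 509 = 509
  Σ(broken) = 950 kJ
Bonds formed (products):
  O–H: 2 × 473 = 946
  O–O: 1 × 142 = 142
  Σ(formed) = 1088 kJ
ΔH = Σ(broken) − Σ(formed) = 950 − 1088 = −138 kJ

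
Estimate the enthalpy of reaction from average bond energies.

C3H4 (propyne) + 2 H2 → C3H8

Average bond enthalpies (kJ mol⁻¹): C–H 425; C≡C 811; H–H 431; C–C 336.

Bonds broken (reactants):
  C≡C: 1 × 811 = 811
  C–C: 1 × 336 = 336
  C–H: 4 × 425 = 1700
  H–H: 2 × 431 = 862
  Σ(broken) = 3709 kJ
Bonds formed (products):
  C–C: 2 × 336 = 672
  C–H: 8 × 425 = 3400
  Σ(formed) = 4072 kJ
ΔH = Σ(broken) − Σ(formed) = 3709 − 4072 = −363 kJ

ΔH ≈ −363 kJ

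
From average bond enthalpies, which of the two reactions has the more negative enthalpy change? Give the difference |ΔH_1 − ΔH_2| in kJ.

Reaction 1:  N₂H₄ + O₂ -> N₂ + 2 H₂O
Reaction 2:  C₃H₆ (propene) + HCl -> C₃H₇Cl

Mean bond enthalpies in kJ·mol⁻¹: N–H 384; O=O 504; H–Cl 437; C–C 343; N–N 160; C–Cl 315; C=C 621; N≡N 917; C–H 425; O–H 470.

Reaction 1, by 572 kJ

Reaction 1:
  Bonds broken (reactants):
    N–H: 4 × 384 = 1536
    N–N: 1 × 160 = 160
    O=O: 1 × 504 = 504
    Σ(broken) = 2200 kJ
  Bonds formed (products):
    N≡N: 1 × 917 = 917
    O–H: 4 × 470 = 1880
    Σ(formed) = 2797 kJ
  ΔH_1 = 2200 − 2797 = −597 kJ
Reaction 2:
  Bonds broken (reactants):
    C–C: 1 × 343 = 343
    C–H: 6 × 425 = 2550
    C=C: 1 × 621 = 621
    H–Cl: 1 × 437 = 437
    Σ(broken) = 3951 kJ
  Bonds formed (products):
    C–C: 2 × 343 = 686
    C–Cl: 1 × 315 = 315
    C–H: 7 × 425 = 2975
    Σ(formed) = 3976 kJ
  ΔH_2 = 3951 − 3976 = −25 kJ
ΔH_1 − ΔH_2 = −572 kJ, so reaction 1 has the more negative ΔH; |ΔH_1 − ΔH_2| = 572 kJ.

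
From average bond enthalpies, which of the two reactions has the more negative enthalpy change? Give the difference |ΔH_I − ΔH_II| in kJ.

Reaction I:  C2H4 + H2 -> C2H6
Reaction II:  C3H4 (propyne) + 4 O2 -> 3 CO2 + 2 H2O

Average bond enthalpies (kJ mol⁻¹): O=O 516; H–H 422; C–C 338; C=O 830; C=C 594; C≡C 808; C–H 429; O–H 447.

Reaction I:
  Bonds broken (reactants):
    C–H: 4 × 429 = 1716
    C=C: 1 × 594 = 594
    H–H: 1 × 422 = 422
    Σ(broken) = 2732 kJ
  Bonds formed (products):
    C–C: 1 × 338 = 338
    C–H: 6 × 429 = 2574
    Σ(formed) = 2912 kJ
  ΔH_I = 2732 − 2912 = −180 kJ
Reaction II:
  Bonds broken (reactants):
    C≡C: 1 × 808 = 808
    C–C: 1 × 338 = 338
    C–H: 4 × 429 = 1716
    O=O: 4 × 516 = 2064
    Σ(broken) = 4926 kJ
  Bonds formed (products):
    C=O: 6 × 830 = 4980
    O–H: 4 × 447 = 1788
    Σ(formed) = 6768 kJ
  ΔH_II = 4926 − 6768 = −1842 kJ
ΔH_I − ΔH_II = +1662 kJ, so reaction II has the more negative ΔH; |ΔH_I − ΔH_II| = 1662 kJ.

Reaction II, by 1662 kJ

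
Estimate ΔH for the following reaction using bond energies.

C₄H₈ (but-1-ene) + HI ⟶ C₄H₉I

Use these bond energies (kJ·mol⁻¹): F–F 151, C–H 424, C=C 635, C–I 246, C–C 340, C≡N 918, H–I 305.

Bonds broken (reactants):
  C–C: 2 × 340 = 680
  C–H: 8 × 424 = 3392
  C=C: 1 × 635 = 635
  H–I: 1 × 305 = 305
  Σ(broken) = 5012 kJ
Bonds formed (products):
  C–C: 3 × 340 = 1020
  C–H: 9 × 424 = 3816
  C–I: 1 × 246 = 246
  Σ(formed) = 5082 kJ
ΔH = Σ(broken) − Σ(formed) = 5012 − 5082 = −70 kJ

ΔH ≈ −70 kJ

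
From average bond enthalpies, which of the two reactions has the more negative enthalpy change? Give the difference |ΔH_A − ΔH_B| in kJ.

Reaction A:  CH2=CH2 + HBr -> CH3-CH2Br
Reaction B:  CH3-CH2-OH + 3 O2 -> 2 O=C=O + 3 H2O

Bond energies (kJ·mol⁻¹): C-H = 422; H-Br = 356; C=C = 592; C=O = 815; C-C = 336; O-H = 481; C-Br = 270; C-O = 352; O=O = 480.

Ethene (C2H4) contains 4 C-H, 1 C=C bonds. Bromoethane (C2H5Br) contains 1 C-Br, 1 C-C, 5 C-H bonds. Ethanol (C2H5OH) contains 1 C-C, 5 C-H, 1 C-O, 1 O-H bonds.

Reaction B, by 1347 kJ

Reaction A:
  Bonds broken (reactants):
    C-H: 4 × 422 = 1688
    C=C: 1 × 592 = 592
    H-Br: 1 × 356 = 356
    Σ(broken) = 2636 kJ
  Bonds formed (products):
    C-Br: 1 × 270 = 270
    C-C: 1 × 336 = 336
    C-H: 5 × 422 = 2110
    Σ(formed) = 2716 kJ
  ΔH_A = 2636 − 2716 = −80 kJ
Reaction B:
  Bonds broken (reactants):
    C-C: 1 × 336 = 336
    C-H: 5 × 422 = 2110
    C-O: 1 × 352 = 352
    O-H: 1 × 481 = 481
    O=O: 3 × 480 = 1440
    Σ(broken) = 4719 kJ
  Bonds formed (products):
    C=O: 4 × 815 = 3260
    O-H: 6 × 481 = 2886
    Σ(formed) = 6146 kJ
  ΔH_B = 4719 − 6146 = −1427 kJ
ΔH_A − ΔH_B = +1347 kJ, so reaction B has the more negative ΔH; |ΔH_A − ΔH_B| = 1347 kJ.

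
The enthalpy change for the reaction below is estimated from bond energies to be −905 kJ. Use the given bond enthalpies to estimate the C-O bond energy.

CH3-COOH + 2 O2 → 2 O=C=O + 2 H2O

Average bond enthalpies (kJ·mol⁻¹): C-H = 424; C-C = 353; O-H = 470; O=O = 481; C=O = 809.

D(C-O) ≈ 345 kJ/mol

Let D be the C-O bond energy.
Σ(broken) = 1×353 + 3×424 + 1×D + 1×809 + 1×470 + 2×481 = 3866 + D
Σ(formed) = 4×809 + 4×470 = 5116
ΔH = Σ(broken) − Σ(formed) = (3866 + D) − (5116) = −1250 + D
Setting this equal to −905 kJ gives D = 345 kJ/mol.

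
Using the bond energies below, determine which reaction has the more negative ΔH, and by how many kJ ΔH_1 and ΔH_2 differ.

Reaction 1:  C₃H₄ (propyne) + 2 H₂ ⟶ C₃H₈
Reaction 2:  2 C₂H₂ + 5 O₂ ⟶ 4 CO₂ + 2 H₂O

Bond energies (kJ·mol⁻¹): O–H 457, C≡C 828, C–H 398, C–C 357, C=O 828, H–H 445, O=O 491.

Reaction 1:
  Bonds broken (reactants):
    C≡C: 1 × 828 = 828
    C–C: 1 × 357 = 357
    C–H: 4 × 398 = 1592
    H–H: 2 × 445 = 890
    Σ(broken) = 3667 kJ
  Bonds formed (products):
    C–C: 2 × 357 = 714
    C–H: 8 × 398 = 3184
    Σ(formed) = 3898 kJ
  ΔH_1 = 3667 − 3898 = −231 kJ
Reaction 2:
  Bonds broken (reactants):
    C≡C: 2 × 828 = 1656
    C–H: 4 × 398 = 1592
    O=O: 5 × 491 = 2455
    Σ(broken) = 5703 kJ
  Bonds formed (products):
    C=O: 8 × 828 = 6624
    O–H: 4 × 457 = 1828
    Σ(formed) = 8452 kJ
  ΔH_2 = 5703 − 8452 = −2749 kJ
ΔH_1 − ΔH_2 = +2518 kJ, so reaction 2 has the more negative ΔH; |ΔH_1 − ΔH_2| = 2518 kJ.

Reaction 2, by 2518 kJ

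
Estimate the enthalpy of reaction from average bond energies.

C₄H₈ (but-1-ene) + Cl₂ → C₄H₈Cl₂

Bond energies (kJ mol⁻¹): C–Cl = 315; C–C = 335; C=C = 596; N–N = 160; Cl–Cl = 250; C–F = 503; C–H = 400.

ΔH ≈ −119 kJ

Bonds broken (reactants):
  C–C: 2 × 335 = 670
  C–H: 8 × 400 = 3200
  C=C: 1 × 596 = 596
  Cl–Cl: 1 × 250 = 250
  Σ(broken) = 4716 kJ
Bonds formed (products):
  C–C: 3 × 335 = 1005
  C–Cl: 2 × 315 = 630
  C–H: 8 × 400 = 3200
  Σ(formed) = 4835 kJ
ΔH = Σ(broken) − Σ(formed) = 4716 − 4835 = −119 kJ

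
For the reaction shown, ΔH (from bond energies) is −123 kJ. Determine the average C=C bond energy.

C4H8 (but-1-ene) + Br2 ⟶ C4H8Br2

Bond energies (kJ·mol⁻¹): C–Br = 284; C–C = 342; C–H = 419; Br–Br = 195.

D(C=C) ≈ 592 kJ/mol

Let D be the C=C bond energy.
Σ(broken) = 1×195 + 2×342 + 8×419 + 1×D = 4231 + D
Σ(formed) = 2×284 + 3×342 + 8×419 = 4946
ΔH = Σ(broken) − Σ(formed) = (4231 + D) − (4946) = −715 + D
Setting this equal to −123 kJ gives D = 592 kJ/mol.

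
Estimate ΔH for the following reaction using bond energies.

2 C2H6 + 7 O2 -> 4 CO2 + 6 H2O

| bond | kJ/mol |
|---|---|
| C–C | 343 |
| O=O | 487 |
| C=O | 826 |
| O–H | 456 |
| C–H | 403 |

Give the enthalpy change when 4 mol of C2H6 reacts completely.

Bonds broken (reactants):
  C–C: 2 × 343 = 686
  C–H: 12 × 403 = 4836
  O=O: 7 × 487 = 3409
  Σ(broken) = 8931 kJ
Bonds formed (products):
  C=O: 8 × 826 = 6608
  O–H: 12 × 456 = 5472
  Σ(formed) = 12080 kJ
ΔH = Σ(broken) − Σ(formed) = 8931 − 12080 = −3149 kJ
For 2× the reaction as written: 2 × (−3149) = −6298 kJ

ΔH = −6298 kJ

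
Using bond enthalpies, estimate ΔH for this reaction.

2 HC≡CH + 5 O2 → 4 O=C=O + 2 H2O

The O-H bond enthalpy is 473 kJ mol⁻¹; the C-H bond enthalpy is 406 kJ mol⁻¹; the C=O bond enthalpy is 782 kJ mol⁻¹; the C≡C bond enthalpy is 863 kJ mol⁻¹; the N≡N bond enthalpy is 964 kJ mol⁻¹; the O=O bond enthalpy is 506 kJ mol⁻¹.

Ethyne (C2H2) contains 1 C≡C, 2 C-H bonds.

ΔH ≈ −2268 kJ

Bonds broken (reactants):
  C≡C: 2 × 863 = 1726
  C-H: 4 × 406 = 1624
  O=O: 5 × 506 = 2530
  Σ(broken) = 5880 kJ
Bonds formed (products):
  C=O: 8 × 782 = 6256
  O-H: 4 × 473 = 1892
  Σ(formed) = 8148 kJ
ΔH = Σ(broken) − Σ(formed) = 5880 − 8148 = −2268 kJ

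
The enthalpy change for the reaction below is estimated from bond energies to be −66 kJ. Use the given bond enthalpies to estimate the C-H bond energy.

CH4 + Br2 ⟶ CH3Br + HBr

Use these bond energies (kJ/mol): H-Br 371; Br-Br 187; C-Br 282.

D(C-H) ≈ 400 kJ/mol

Let D be the C-H bond energy.
Σ(broken) = 1×187 + 4×D = 187 + 4D
Σ(formed) = 1×282 + 3×D + 1×371 = 653 + 3D
ΔH = Σ(broken) − Σ(formed) = (187 + 4D) − (653 + 3D) = −466 + D
Setting this equal to −66 kJ gives D = 400 kJ/mol.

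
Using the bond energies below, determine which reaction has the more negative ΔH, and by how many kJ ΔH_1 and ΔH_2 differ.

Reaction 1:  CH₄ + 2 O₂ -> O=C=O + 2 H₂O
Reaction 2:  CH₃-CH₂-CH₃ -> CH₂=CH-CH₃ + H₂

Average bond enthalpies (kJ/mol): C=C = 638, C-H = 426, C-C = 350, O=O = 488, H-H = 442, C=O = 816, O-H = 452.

Reaction 1:
  Bonds broken (reactants):
    C-H: 4 × 426 = 1704
    O=O: 2 × 488 = 976
    Σ(broken) = 2680 kJ
  Bonds formed (products):
    C=O: 2 × 816 = 1632
    O-H: 4 × 452 = 1808
    Σ(formed) = 3440 kJ
  ΔH_1 = 2680 − 3440 = −760 kJ
Reaction 2:
  Bonds broken (reactants):
    C-C: 2 × 350 = 700
    C-H: 8 × 426 = 3408
    Σ(broken) = 4108 kJ
  Bonds formed (products):
    C-C: 1 × 350 = 350
    C-H: 6 × 426 = 2556
    C=C: 1 × 638 = 638
    H-H: 1 × 442 = 442
    Σ(formed) = 3986 kJ
  ΔH_2 = 4108 − 3986 = +122 kJ
ΔH_1 − ΔH_2 = −882 kJ, so reaction 1 has the more negative ΔH; |ΔH_1 − ΔH_2| = 882 kJ.

Reaction 1, by 882 kJ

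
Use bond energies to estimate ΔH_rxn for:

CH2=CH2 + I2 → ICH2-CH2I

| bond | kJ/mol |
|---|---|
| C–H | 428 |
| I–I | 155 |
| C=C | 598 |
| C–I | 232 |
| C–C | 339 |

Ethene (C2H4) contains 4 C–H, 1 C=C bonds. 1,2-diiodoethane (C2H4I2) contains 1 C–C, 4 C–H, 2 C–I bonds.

ΔH ≈ −50 kJ

Bonds broken (reactants):
  C–H: 4 × 428 = 1712
  C=C: 1 × 598 = 598
  I–I: 1 × 155 = 155
  Σ(broken) = 2465 kJ
Bonds formed (products):
  C–C: 1 × 339 = 339
  C–H: 4 × 428 = 1712
  C–I: 2 × 232 = 464
  Σ(formed) = 2515 kJ
ΔH = Σ(broken) − Σ(formed) = 2465 − 2515 = −50 kJ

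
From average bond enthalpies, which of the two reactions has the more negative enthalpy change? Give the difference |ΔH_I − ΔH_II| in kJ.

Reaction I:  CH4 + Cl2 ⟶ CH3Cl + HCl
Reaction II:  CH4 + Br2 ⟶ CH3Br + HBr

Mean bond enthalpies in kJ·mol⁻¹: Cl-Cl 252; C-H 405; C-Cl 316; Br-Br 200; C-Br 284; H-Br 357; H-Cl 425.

Reaction I:
  Bonds broken (reactants):
    C-H: 4 × 405 = 1620
    Cl-Cl: 1 × 252 = 252
    Σ(broken) = 1872 kJ
  Bonds formed (products):
    C-Cl: 1 × 316 = 316
    C-H: 3 × 405 = 1215
    H-Cl: 1 × 425 = 425
    Σ(formed) = 1956 kJ
  ΔH_I = 1872 − 1956 = −84 kJ
Reaction II:
  Bonds broken (reactants):
    Br-Br: 1 × 200 = 200
    C-H: 4 × 405 = 1620
    Σ(broken) = 1820 kJ
  Bonds formed (products):
    C-Br: 1 × 284 = 284
    C-H: 3 × 405 = 1215
    H-Br: 1 × 357 = 357
    Σ(formed) = 1856 kJ
  ΔH_II = 1820 − 1856 = −36 kJ
ΔH_I − ΔH_II = −48 kJ, so reaction I has the more negative ΔH; |ΔH_I − ΔH_II| = 48 kJ.

Reaction I, by 48 kJ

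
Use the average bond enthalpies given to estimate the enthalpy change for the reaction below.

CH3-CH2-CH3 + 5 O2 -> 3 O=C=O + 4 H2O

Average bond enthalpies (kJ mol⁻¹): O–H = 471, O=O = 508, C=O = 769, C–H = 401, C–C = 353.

Bonds broken (reactants):
  C–C: 2 × 353 = 706
  C–H: 8 × 401 = 3208
  O=O: 5 × 508 = 2540
  Σ(broken) = 6454 kJ
Bonds formed (products):
  C=O: 6 × 769 = 4614
  O–H: 8 × 471 = 3768
  Σ(formed) = 8382 kJ
ΔH = Σ(broken) − Σ(formed) = 6454 − 8382 = −1928 kJ

ΔH ≈ −1928 kJ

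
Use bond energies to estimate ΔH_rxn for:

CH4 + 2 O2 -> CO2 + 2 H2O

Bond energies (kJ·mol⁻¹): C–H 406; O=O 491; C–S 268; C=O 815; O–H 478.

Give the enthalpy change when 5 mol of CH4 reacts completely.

ΔH = −4680 kJ

Bonds broken (reactants):
  C–H: 4 × 406 = 1624
  O=O: 2 × 491 = 982
  Σ(broken) = 2606 kJ
Bonds formed (products):
  C=O: 2 × 815 = 1630
  O–H: 4 × 478 = 1912
  Σ(formed) = 3542 kJ
ΔH = Σ(broken) − Σ(formed) = 2606 − 3542 = −936 kJ
For 5× the reaction as written: 5 × (−936) = −4680 kJ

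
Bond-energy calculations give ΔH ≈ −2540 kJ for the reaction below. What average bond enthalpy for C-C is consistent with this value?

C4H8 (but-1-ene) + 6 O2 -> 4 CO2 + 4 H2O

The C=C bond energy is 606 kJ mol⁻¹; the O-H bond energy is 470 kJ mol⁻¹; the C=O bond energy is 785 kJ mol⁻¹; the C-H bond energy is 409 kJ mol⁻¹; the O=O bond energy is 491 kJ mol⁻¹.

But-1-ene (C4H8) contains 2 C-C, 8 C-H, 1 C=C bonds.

D(C-C) ≈ 338 kJ/mol

Let D be the C-C bond energy.
Σ(broken) = 2×D + 8×409 + 1×606 + 6×491 = 6824 + 2D
Σ(formed) = 8×785 + 8×470 = 10040
ΔH = Σ(broken) − Σ(formed) = (6824 + 2D) − (10040) = −3216 + 2D
Setting this equal to −2540 kJ gives 2D = 676, so D = 338 kJ/mol.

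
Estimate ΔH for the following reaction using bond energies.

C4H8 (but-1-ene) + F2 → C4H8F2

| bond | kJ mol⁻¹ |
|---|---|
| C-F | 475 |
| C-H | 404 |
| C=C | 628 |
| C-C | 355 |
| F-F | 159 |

Bonds broken (reactants):
  C-C: 2 × 355 = 710
  C-H: 8 × 404 = 3232
  C=C: 1 × 628 = 628
  F-F: 1 × 159 = 159
  Σ(broken) = 4729 kJ
Bonds formed (products):
  C-C: 3 × 355 = 1065
  C-F: 2 × 475 = 950
  C-H: 8 × 404 = 3232
  Σ(formed) = 5247 kJ
ΔH = Σ(broken) − Σ(formed) = 4729 − 5247 = −518 kJ

ΔH ≈ −518 kJ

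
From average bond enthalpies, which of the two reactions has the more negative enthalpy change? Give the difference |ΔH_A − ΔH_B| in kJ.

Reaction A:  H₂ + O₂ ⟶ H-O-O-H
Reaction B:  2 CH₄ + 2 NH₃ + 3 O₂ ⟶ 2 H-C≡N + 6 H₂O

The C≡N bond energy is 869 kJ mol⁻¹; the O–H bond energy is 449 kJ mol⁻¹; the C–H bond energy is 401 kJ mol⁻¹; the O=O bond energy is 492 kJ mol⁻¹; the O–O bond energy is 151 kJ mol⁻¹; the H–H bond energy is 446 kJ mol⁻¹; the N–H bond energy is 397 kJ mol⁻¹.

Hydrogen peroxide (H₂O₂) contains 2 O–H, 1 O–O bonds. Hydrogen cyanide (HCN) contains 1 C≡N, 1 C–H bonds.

Reaction B, by 751 kJ

Reaction A:
  Bonds broken (reactants):
    H–H: 1 × 446 = 446
    O=O: 1 × 492 = 492
    Σ(broken) = 938 kJ
  Bonds formed (products):
    O–H: 2 × 449 = 898
    O–O: 1 × 151 = 151
    Σ(formed) = 1049 kJ
  ΔH_A = 938 − 1049 = −111 kJ
Reaction B:
  Bonds broken (reactants):
    C–H: 8 × 401 = 3208
    N–H: 6 × 397 = 2382
    O=O: 3 × 492 = 1476
    Σ(broken) = 7066 kJ
  Bonds formed (products):
    C≡N: 2 × 869 = 1738
    C–H: 2 × 401 = 802
    O–H: 12 × 449 = 5388
    Σ(formed) = 7928 kJ
  ΔH_B = 7066 − 7928 = −862 kJ
ΔH_A − ΔH_B = +751 kJ, so reaction B has the more negative ΔH; |ΔH_A − ΔH_B| = 751 kJ.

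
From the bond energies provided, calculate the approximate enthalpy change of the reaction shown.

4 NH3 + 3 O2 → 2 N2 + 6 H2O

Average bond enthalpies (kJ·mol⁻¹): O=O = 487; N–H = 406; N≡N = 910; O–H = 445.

ΔH ≈ −827 kJ

Bonds broken (reactants):
  N–H: 12 × 406 = 4872
  O=O: 3 × 487 = 1461
  Σ(broken) = 6333 kJ
Bonds formed (products):
  N≡N: 2 × 910 = 1820
  O–H: 12 × 445 = 5340
  Σ(formed) = 7160 kJ
ΔH = Σ(broken) − Σ(formed) = 6333 − 7160 = −827 kJ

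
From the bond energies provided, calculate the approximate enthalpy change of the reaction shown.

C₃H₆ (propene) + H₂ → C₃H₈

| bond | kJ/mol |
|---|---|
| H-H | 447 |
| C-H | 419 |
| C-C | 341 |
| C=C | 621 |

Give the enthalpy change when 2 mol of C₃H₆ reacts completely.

ΔH = −222 kJ

Bonds broken (reactants):
  C-C: 1 × 341 = 341
  C-H: 6 × 419 = 2514
  C=C: 1 × 621 = 621
  H-H: 1 × 447 = 447
  Σ(broken) = 3923 kJ
Bonds formed (products):
  C-C: 2 × 341 = 682
  C-H: 8 × 419 = 3352
  Σ(formed) = 4034 kJ
ΔH = Σ(broken) − Σ(formed) = 3923 − 4034 = −111 kJ
For 2× the reaction as written: 2 × (−111) = −222 kJ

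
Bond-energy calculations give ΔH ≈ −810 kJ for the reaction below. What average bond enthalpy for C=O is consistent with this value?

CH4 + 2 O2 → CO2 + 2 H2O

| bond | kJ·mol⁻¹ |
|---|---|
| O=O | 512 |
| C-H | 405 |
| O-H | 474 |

D(C=O) ≈ 779 kJ/mol

Let D be the C=O bond energy.
Σ(broken) = 4×405 + 2×512 = 2644
Σ(formed) = 2×D + 4×474 = 1896 + 2D
ΔH = Σ(broken) − Σ(formed) = (2644) − (1896 + 2D) = +748 − 2D
Setting this equal to −810 kJ gives 2D = 1558, so D = 779 kJ/mol.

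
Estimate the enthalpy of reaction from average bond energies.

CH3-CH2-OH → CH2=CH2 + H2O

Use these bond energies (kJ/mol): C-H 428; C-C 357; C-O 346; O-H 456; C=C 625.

ΔH ≈ +50 kJ

Bonds broken (reactants):
  C-C: 1 × 357 = 357
  C-H: 5 × 428 = 2140
  C-O: 1 × 346 = 346
  O-H: 1 × 456 = 456
  Σ(broken) = 3299 kJ
Bonds formed (products):
  C-H: 4 × 428 = 1712
  C=C: 1 × 625 = 625
  O-H: 2 × 456 = 912
  Σ(formed) = 3249 kJ
ΔH = Σ(broken) − Σ(formed) = 3299 − 3249 = +50 kJ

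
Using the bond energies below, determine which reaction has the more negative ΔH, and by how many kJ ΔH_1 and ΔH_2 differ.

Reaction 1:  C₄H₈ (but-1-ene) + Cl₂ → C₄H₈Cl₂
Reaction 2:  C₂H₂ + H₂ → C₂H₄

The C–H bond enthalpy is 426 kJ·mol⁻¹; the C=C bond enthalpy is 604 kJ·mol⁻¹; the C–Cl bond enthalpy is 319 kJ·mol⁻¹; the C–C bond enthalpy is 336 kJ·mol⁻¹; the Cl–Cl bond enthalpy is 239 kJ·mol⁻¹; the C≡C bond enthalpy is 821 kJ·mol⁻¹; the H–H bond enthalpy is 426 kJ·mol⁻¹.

Reaction 2, by 78 kJ

Reaction 1:
  Bonds broken (reactants):
    C–C: 2 × 336 = 672
    C–H: 8 × 426 = 3408
    C=C: 1 × 604 = 604
    Cl–Cl: 1 × 239 = 239
    Σ(broken) = 4923 kJ
  Bonds formed (products):
    C–C: 3 × 336 = 1008
    C–Cl: 2 × 319 = 638
    C–H: 8 × 426 = 3408
    Σ(formed) = 5054 kJ
  ΔH_1 = 4923 − 5054 = −131 kJ
Reaction 2:
  Bonds broken (reactants):
    C≡C: 1 × 821 = 821
    C–H: 2 × 426 = 852
    H–H: 1 × 426 = 426
    Σ(broken) = 2099 kJ
  Bonds formed (products):
    C–H: 4 × 426 = 1704
    C=C: 1 × 604 = 604
    Σ(formed) = 2308 kJ
  ΔH_2 = 2099 − 2308 = −209 kJ
ΔH_1 − ΔH_2 = +78 kJ, so reaction 2 has the more negative ΔH; |ΔH_1 − ΔH_2| = 78 kJ.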